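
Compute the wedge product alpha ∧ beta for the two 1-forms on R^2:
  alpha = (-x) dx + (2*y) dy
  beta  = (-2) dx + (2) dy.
alpha ∧ beta = (-2*x + 4*y) dx ∧ dy

Distribute the wedge, using dx_i ∧ dx_j = -dx_j ∧ dx_i and dx_i ∧ dx_i = 0. For each pair (i, j) with i < j, the coefficient of dx_i ∧ dx_j in alpha ∧ beta is (alpha_i * beta_j - alpha_j * beta_i). Collecting: alpha ∧ beta = (-2*x + 4*y) dx ∧ dy.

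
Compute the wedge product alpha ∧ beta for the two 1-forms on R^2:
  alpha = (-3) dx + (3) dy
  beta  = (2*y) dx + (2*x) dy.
alpha ∧ beta = (-6*x - 6*y) dx ∧ dy

Distribute the wedge, using dx_i ∧ dx_j = -dx_j ∧ dx_i and dx_i ∧ dx_i = 0. For each pair (i, j) with i < j, the coefficient of dx_i ∧ dx_j in alpha ∧ beta is (alpha_i * beta_j - alpha_j * beta_i). Collecting: alpha ∧ beta = (-6*x - 6*y) dx ∧ dy.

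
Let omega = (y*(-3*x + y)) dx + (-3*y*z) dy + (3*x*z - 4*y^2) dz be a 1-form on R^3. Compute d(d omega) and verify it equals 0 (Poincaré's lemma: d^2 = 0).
d(d omega) = 0

Step 1: d omega = sum_{i<j} (∂f_j/∂x_i - ∂f_i/∂x_j) dx_i ∧ dx_j:
  coeff of dx ∧ dy: 3*x - 2*y
  coeff of dx ∧ dz: 3*z
  coeff of dy ∧ dz: -5*y
Step 2: Apply d again to each 2-form coefficient. The only possible 3-form in R^3 is dx ∧ dy ∧ dz, with coefficient
  ∂(coeff of dy∧dz)/∂x - ∂(coeff of dx∧dz)/∂y + ∂(coeff of dx∧dy)/∂z
  = ∂/∂x (-5*y) - ∂/∂y (3*z) + ∂/∂z (3*x - 2*y).
Each of these terms simplifies to sums of mixed partials that cancel in pairs. The result is 0 (by equality of mixed partials for smooth functions — Schwarz / Clairaut).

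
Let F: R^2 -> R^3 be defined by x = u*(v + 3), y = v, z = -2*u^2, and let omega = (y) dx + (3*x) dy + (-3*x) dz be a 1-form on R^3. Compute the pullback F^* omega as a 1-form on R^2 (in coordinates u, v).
F^* omega = (12*u^2*v + 36*u^2 + v^2 + 3*v) du + (u*(4*v + 9)) dv

Using F^*(f dg) = (f ∘ F) d(g ∘ F), substitute each coordinate x_i by F_i(u, v) in f_i, and replace dx_i by d F_i = (∂F_i/∂u) du + (∂F_i/∂v) dv.
  For the x component: f_1(F) = v; d F_1 = (v + 3) du + (u) dv
  For the y component: f_2(F) = 3*u*(v + 3); d F_2 = (0) du + (1) dv
  For the z component: f_3(F) = 3*u*(-v - 3); d F_3 = (-4*u) du + (0) dv
Combining and collecting du, dv coefficients:
  coeff of du: 12*u^2*v + 36*u^2 + v^2 + 3*v
  coeff of dv: u*(4*v + 9)
F^* omega = (12*u^2*v + 36*u^2 + v^2 + 3*v) du + (u*(4*v + 9)) dv.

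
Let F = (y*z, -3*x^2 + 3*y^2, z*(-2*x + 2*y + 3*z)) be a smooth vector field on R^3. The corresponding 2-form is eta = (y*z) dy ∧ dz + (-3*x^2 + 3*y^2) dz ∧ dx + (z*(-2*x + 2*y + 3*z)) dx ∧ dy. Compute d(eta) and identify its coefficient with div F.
d(eta) = (-2*x + 8*y + 6*z) dx ∧ dy ∧ dz; div F = -2*x + 8*y + 6*z

For a 2-form in R^3 of the form above, applying d gives a 3-form with coefficient ∂P/∂x + ∂Q/∂y + ∂R/∂z:
  ∂P/∂x = 0
  ∂Q/∂y = 6*y
  ∂R/∂z = -2*x + 2*y + 6*z
Sum = -2*x + 8*y + 6*z, which is exactly div F.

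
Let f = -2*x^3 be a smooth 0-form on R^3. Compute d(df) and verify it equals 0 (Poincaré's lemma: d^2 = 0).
d(df) = 0

Step 1: df = sum_i (∂f/∂x_i) dx_i = (-6*x^2) dx + (0) dy + (0) dz.
Step 2: Apply d again. Using the 1-form formula, the coefficient of dx ∧ dy in d(df) is ∂^2 f/∂x ∂y - ∂^2 f/∂y ∂x = (0) - (0) = 0 (equality of mixed partials for smooth f).
Similarly for dx ∧ dz and dy ∧ dz — all coefficients vanish. So d(df) = 0.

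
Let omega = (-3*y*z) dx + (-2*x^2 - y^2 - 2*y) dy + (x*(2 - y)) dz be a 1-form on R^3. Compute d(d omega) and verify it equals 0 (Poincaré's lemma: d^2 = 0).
d(d omega) = 0

Step 1: d omega = sum_{i<j} (∂f_j/∂x_i - ∂f_i/∂x_j) dx_i ∧ dx_j:
  coeff of dx ∧ dy: -4*x + 3*z
  coeff of dx ∧ dz: 2*y + 2
  coeff of dy ∧ dz: -x
Step 2: Apply d again to each 2-form coefficient. The only possible 3-form in R^3 is dx ∧ dy ∧ dz, with coefficient
  ∂(coeff of dy∧dz)/∂x - ∂(coeff of dx∧dz)/∂y + ∂(coeff of dx∧dy)/∂z
  = ∂/∂x (-x) - ∂/∂y (2*y + 2) + ∂/∂z (-4*x + 3*z).
Each of these terms simplifies to sums of mixed partials that cancel in pairs. The result is 0 (by equality of mixed partials for smooth functions — Schwarz / Clairaut).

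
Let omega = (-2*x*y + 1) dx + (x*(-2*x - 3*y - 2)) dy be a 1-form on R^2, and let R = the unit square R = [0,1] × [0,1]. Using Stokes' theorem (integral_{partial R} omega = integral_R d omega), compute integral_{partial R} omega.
integral_(partial R) omega = -9/2

Stokes: integral_partial_R omega = integral_R d omega with d omega = (∂Q/∂x - ∂P/∂y) dx ∧ dy.
  ∂Q/∂x = -4*x - 3*y - 2
  ∂P/∂y = -2*x
  integrand = ∂Q/∂x - ∂P/∂y = -2*x - 3*y - 2.
Integrating over R: integral_0^1 integral_0^1 (-2*x - 3*y - 2) dx dy = -9/2.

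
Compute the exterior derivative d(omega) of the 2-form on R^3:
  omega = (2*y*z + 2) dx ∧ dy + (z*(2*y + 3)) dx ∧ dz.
d(omega) = (2*y - 2*z) dx ∧ dy ∧ dz

For a 2-form omega = sum_{i<j} g_{ij} dx_i ∧ dx_j, the exterior derivative is
  d(omega) = sum_{i<j} d(g_{ij}) ∧ dx_i ∧ dx_j = sum_{i<j, k} (∂g_{ij}/∂x_k) dx_k ∧ dx_i ∧ dx_j.
Expand each term, using dx_k ∧ dx_i ∧ dx_j = sgn(permutation) dx_{(a)} ∧ dx_{(b)} ∧ dx_{(c)} with (a < b < c) sorted:
  d(2*y*z + 2) includes (∂/∂z)(2*y*z + 2) dz = (2*y) dz, which multiplied by dx ∧ dy gives (2*y) dx ∧ dy ∧ dz
  d(z*(2*y + 3)) includes (∂/∂y)(z*(2*y + 3)) dy = (2*z) dy, which multiplied by dx ∧ dz gives (-2*z) dx ∧ dy ∧ dz
Collecting like 3-forms: d(omega) = (2*y - 2*z) dx ∧ dy ∧ dz.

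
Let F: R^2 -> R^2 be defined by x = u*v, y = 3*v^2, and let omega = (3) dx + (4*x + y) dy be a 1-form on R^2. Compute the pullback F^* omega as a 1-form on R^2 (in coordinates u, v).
F^* omega = (3*v) du + (24*u*v^2 + 3*u + 18*v^3) dv

Using F^*(f dg) = (f ∘ F) d(g ∘ F), substitute each coordinate x_i by F_i(u, v) in f_i, and replace dx_i by d F_i = (∂F_i/∂u) du + (∂F_i/∂v) dv.
  For the x component: f_1(F) = 3; d F_1 = (v) du + (u) dv
  For the y component: f_2(F) = v*(4*u + 3*v); d F_2 = (0) du + (6*v) dv
Combining and collecting du, dv coefficients:
  coeff of du: 3*v
  coeff of dv: 24*u*v^2 + 3*u + 18*v^3
F^* omega = (3*v) du + (24*u*v^2 + 3*u + 18*v^3) dv.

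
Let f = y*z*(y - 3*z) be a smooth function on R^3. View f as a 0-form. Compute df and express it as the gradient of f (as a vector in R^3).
df = (0) dx + (z*(2*y - 3*z)) dy + (y*(y - 6*z)) dz; grad f = (0, z*(2*y - 3*z), y*(y - 6*z))

For a 0-form f, d f = (∂f/∂x) dx + (∂f/∂y) dy + (∂f/∂z) dz. The components of the vector representation are exactly the entries of grad f in Cartesian coordinates:
  ∂f/∂x = 0
  ∂f/∂y = z*(2*y - 3*z)
  ∂f/∂z = y*(y - 6*z).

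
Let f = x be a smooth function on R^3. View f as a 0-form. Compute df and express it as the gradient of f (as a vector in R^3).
df = (1) dx + (0) dy + (0) dz; grad f = (1, 0, 0)

For a 0-form f, d f = (∂f/∂x) dx + (∂f/∂y) dy + (∂f/∂z) dz. The components of the vector representation are exactly the entries of grad f in Cartesian coordinates:
  ∂f/∂x = 1
  ∂f/∂y = 0
  ∂f/∂z = 0.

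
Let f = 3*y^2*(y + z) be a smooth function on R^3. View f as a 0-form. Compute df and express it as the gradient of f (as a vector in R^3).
df = (0) dx + (3*y*(3*y + 2*z)) dy + (3*y^2) dz; grad f = (0, 3*y*(3*y + 2*z), 3*y^2)

For a 0-form f, d f = (∂f/∂x) dx + (∂f/∂y) dy + (∂f/∂z) dz. The components of the vector representation are exactly the entries of grad f in Cartesian coordinates:
  ∂f/∂x = 0
  ∂f/∂y = 3*y*(3*y + 2*z)
  ∂f/∂z = 3*y^2.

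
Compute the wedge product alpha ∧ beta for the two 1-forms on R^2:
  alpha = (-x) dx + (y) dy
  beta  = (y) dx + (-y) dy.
alpha ∧ beta = (y*(x - y)) dx ∧ dy

Distribute the wedge, using dx_i ∧ dx_j = -dx_j ∧ dx_i and dx_i ∧ dx_i = 0. For each pair (i, j) with i < j, the coefficient of dx_i ∧ dx_j in alpha ∧ beta is (alpha_i * beta_j - alpha_j * beta_i). Collecting: alpha ∧ beta = (y*(x - y)) dx ∧ dy.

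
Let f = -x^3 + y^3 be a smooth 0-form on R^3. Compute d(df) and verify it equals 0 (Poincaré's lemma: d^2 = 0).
d(df) = 0

Step 1: df = sum_i (∂f/∂x_i) dx_i = (-3*x^2) dx + (3*y^2) dy + (0) dz.
Step 2: Apply d again. Using the 1-form formula, the coefficient of dx ∧ dy in d(df) is ∂^2 f/∂x ∂y - ∂^2 f/∂y ∂x = (0) - (0) = 0 (equality of mixed partials for smooth f).
Similarly for dx ∧ dz and dy ∧ dz — all coefficients vanish. So d(df) = 0.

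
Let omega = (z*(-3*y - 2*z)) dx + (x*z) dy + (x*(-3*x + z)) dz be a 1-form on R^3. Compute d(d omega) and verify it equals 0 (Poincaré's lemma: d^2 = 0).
d(d omega) = 0

Step 1: d omega = sum_{i<j} (∂f_j/∂x_i - ∂f_i/∂x_j) dx_i ∧ dx_j:
  coeff of dx ∧ dy: 4*z
  coeff of dx ∧ dz: -6*x + 3*y + 5*z
  coeff of dy ∧ dz: -x
Step 2: Apply d again to each 2-form coefficient. The only possible 3-form in R^3 is dx ∧ dy ∧ dz, with coefficient
  ∂(coeff of dy∧dz)/∂x - ∂(coeff of dx∧dz)/∂y + ∂(coeff of dx∧dy)/∂z
  = ∂/∂x (-x) - ∂/∂y (-6*x + 3*y + 5*z) + ∂/∂z (4*z).
Each of these terms simplifies to sums of mixed partials that cancel in pairs. The result is 0 (by equality of mixed partials for smooth functions — Schwarz / Clairaut).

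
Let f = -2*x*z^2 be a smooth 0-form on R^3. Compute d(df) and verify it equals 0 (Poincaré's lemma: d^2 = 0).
d(df) = 0

Step 1: df = sum_i (∂f/∂x_i) dx_i = (-2*z^2) dx + (0) dy + (-4*x*z) dz.
Step 2: Apply d again. Using the 1-form formula, the coefficient of dx ∧ dy in d(df) is ∂^2 f/∂x ∂y - ∂^2 f/∂y ∂x = (0) - (0) = 0 (equality of mixed partials for smooth f).
Similarly for dx ∧ dz and dy ∧ dz — all coefficients vanish. So d(df) = 0.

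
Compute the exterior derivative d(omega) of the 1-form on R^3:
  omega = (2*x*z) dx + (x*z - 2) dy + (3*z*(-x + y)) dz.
d(omega) = (z) dx ∧ dy + (-2*x - 3*z) dx ∧ dz + (-x + 3*z) dy ∧ dz

For a 1-form omega = sum_i f_i dx_i, the exterior derivative is
  d(omega) = sum_{i < j} (∂f_j/∂x_i - ∂f_i/∂x_j) dx_i ∧ dx_j.
  coefficient of dx ∧ dy: ∂f_2/∂x - ∂f_1/∂y = ∂(x*z - 2)/∂x - ∂(2*x*z)/∂y = z
  coefficient of dx ∧ dz: ∂f_3/∂x - ∂f_1/∂z = ∂(3*z*(-x + y))/∂x - ∂(2*x*z)/∂z = -2*x - 3*z
  coefficient of dy ∧ dz: ∂f_3/∂y - ∂f_2/∂z = ∂(3*z*(-x + y))/∂y - ∂(x*z - 2)/∂z = -x + 3*z
Assembling: d(omega) = (z) dx ∧ dy + (-2*x - 3*z) dx ∧ dz + (-x + 3*z) dy ∧ dz.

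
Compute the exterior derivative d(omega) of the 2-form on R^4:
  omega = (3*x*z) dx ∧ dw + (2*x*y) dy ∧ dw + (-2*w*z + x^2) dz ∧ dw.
d(omega) = (-x) dx ∧ dz ∧ dw + (2*y) dx ∧ dy ∧ dw

For a 2-form omega = sum_{i<j} g_{ij} dx_i ∧ dx_j, the exterior derivative is
  d(omega) = sum_{i<j} d(g_{ij}) ∧ dx_i ∧ dx_j = sum_{i<j, k} (∂g_{ij}/∂x_k) dx_k ∧ dx_i ∧ dx_j.
Expand each term, using dx_k ∧ dx_i ∧ dx_j = sgn(permutation) dx_{(a)} ∧ dx_{(b)} ∧ dx_{(c)} with (a < b < c) sorted:
  d(3*x*z) includes (∂/∂z)(3*x*z) dz = (3*x) dz, which multiplied by dx ∧ dw gives (-3*x) dx ∧ dz ∧ dw
  d(2*x*y) includes (∂/∂x)(2*x*y) dx = (2*y) dx, which multiplied by dy ∧ dw gives (2*y) dx ∧ dy ∧ dw
  d(-2*w*z + x^2) includes (∂/∂x)(-2*w*z + x^2) dx = (2*x) dx, which multiplied by dz ∧ dw gives (2*x) dx ∧ dz ∧ dw
Collecting like 3-forms: d(omega) = (-x) dx ∧ dz ∧ dw + (2*y) dx ∧ dy ∧ dw.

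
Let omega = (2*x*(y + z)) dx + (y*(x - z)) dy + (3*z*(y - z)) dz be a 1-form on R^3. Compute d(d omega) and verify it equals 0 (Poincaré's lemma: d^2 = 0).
d(d omega) = 0

Step 1: d omega = sum_{i<j} (∂f_j/∂x_i - ∂f_i/∂x_j) dx_i ∧ dx_j:
  coeff of dx ∧ dy: -2*x + y
  coeff of dx ∧ dz: -2*x
  coeff of dy ∧ dz: y + 3*z
Step 2: Apply d again to each 2-form coefficient. The only possible 3-form in R^3 is dx ∧ dy ∧ dz, with coefficient
  ∂(coeff of dy∧dz)/∂x - ∂(coeff of dx∧dz)/∂y + ∂(coeff of dx∧dy)/∂z
  = ∂/∂x (y + 3*z) - ∂/∂y (-2*x) + ∂/∂z (-2*x + y).
Each of these terms simplifies to sums of mixed partials that cancel in pairs. The result is 0 (by equality of mixed partials for smooth functions — Schwarz / Clairaut).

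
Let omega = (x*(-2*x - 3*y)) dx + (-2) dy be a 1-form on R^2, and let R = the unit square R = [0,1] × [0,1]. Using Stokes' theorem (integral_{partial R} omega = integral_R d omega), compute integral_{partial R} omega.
integral_(partial R) omega = 3/2

Stokes: integral_partial_R omega = integral_R d omega with d omega = (∂Q/∂x - ∂P/∂y) dx ∧ dy.
  ∂Q/∂x = 0
  ∂P/∂y = -3*x
  integrand = ∂Q/∂x - ∂P/∂y = 3*x.
Integrating over R: integral_0^1 integral_0^1 (3*x) dx dy = 3/2.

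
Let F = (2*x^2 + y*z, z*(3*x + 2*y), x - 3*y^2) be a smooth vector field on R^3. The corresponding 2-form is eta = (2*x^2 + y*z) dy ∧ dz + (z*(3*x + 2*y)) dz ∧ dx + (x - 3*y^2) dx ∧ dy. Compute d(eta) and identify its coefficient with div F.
d(eta) = (4*x + 2*z) dx ∧ dy ∧ dz; div F = 4*x + 2*z

For a 2-form in R^3 of the form above, applying d gives a 3-form with coefficient ∂P/∂x + ∂Q/∂y + ∂R/∂z:
  ∂P/∂x = 4*x
  ∂Q/∂y = 2*z
  ∂R/∂z = 0
Sum = 4*x + 2*z, which is exactly div F.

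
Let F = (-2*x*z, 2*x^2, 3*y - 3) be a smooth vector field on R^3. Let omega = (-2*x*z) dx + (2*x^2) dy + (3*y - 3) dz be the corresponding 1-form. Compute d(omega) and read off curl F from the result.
d(omega) = (3) dy ∧ dz + (-2*x) dz ∧ dx + (4*x) dx ∧ dy; curl F = (3, -2*x, 4*x)

d omega = sum_{i<j} (∂f_j/∂x_i - ∂f_i/∂x_j) dx_i ∧ dx_j. Under the identification (dy ∧ dz, dz ∧ dx, dx ∧ dy) ↔ (e_x, e_y, e_z), the coefficients are exactly the components of curl F. Compute:
  ∂R/∂y - ∂Q/∂z = (3) - (0) = 3
  ∂P/∂z - ∂R/∂x = (-2*x) - (0) = -2*x
  ∂Q/∂x - ∂P/∂y = (4*x) - (0) = 4*x.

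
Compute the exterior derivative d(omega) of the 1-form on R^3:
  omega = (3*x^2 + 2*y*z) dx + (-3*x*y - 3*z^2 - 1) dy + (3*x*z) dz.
d(omega) = (-3*y - 2*z) dx ∧ dy + (-2*y + 3*z) dx ∧ dz + (6*z) dy ∧ dz

For a 1-form omega = sum_i f_i dx_i, the exterior derivative is
  d(omega) = sum_{i < j} (∂f_j/∂x_i - ∂f_i/∂x_j) dx_i ∧ dx_j.
  coefficient of dx ∧ dy: ∂f_2/∂x - ∂f_1/∂y = ∂(-3*x*y - 3*z^2 - 1)/∂x - ∂(3*x^2 + 2*y*z)/∂y = -3*y - 2*z
  coefficient of dx ∧ dz: ∂f_3/∂x - ∂f_1/∂z = ∂(3*x*z)/∂x - ∂(3*x^2 + 2*y*z)/∂z = -2*y + 3*z
  coefficient of dy ∧ dz: ∂f_3/∂y - ∂f_2/∂z = ∂(3*x*z)/∂y - ∂(-3*x*y - 3*z^2 - 1)/∂z = 6*z
Assembling: d(omega) = (-3*y - 2*z) dx ∧ dy + (-2*y + 3*z) dx ∧ dz + (6*z) dy ∧ dz.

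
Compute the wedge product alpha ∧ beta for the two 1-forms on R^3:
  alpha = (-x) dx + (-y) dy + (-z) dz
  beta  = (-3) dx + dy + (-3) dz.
alpha ∧ beta = (-x - 3*y) dx ∧ dy + (3*x - 3*z) dx ∧ dz + (3*y + z) dy ∧ dz

Distribute the wedge, using dx_i ∧ dx_j = -dx_j ∧ dx_i and dx_i ∧ dx_i = 0. For each pair (i, j) with i < j, the coefficient of dx_i ∧ dx_j in alpha ∧ beta is (alpha_i * beta_j - alpha_j * beta_i). Collecting: alpha ∧ beta = (-x - 3*y) dx ∧ dy + (3*x - 3*z) dx ∧ dz + (3*y + z) dy ∧ dz.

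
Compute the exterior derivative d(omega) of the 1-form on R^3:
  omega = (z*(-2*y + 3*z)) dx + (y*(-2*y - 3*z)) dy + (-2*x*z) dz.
d(omega) = (2*z) dx ∧ dy + (2*y - 8*z) dx ∧ dz + (3*y) dy ∧ dz

For a 1-form omega = sum_i f_i dx_i, the exterior derivative is
  d(omega) = sum_{i < j} (∂f_j/∂x_i - ∂f_i/∂x_j) dx_i ∧ dx_j.
  coefficient of dx ∧ dy: ∂f_2/∂x - ∂f_1/∂y = ∂(y*(-2*y - 3*z))/∂x - ∂(z*(-2*y + 3*z))/∂y = 2*z
  coefficient of dx ∧ dz: ∂f_3/∂x - ∂f_1/∂z = ∂(-2*x*z)/∂x - ∂(z*(-2*y + 3*z))/∂z = 2*y - 8*z
  coefficient of dy ∧ dz: ∂f_3/∂y - ∂f_2/∂z = ∂(-2*x*z)/∂y - ∂(y*(-2*y - 3*z))/∂z = 3*y
Assembling: d(omega) = (2*z) dx ∧ dy + (2*y - 8*z) dx ∧ dz + (3*y) dy ∧ dz.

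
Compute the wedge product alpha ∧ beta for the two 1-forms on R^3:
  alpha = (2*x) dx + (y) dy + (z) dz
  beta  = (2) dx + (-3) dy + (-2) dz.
alpha ∧ beta = (-6*x - 2*y) dx ∧ dy + (-4*x - 2*z) dx ∧ dz + (-2*y + 3*z) dy ∧ dz

Distribute the wedge, using dx_i ∧ dx_j = -dx_j ∧ dx_i and dx_i ∧ dx_i = 0. For each pair (i, j) with i < j, the coefficient of dx_i ∧ dx_j in alpha ∧ beta is (alpha_i * beta_j - alpha_j * beta_i). Collecting: alpha ∧ beta = (-6*x - 2*y) dx ∧ dy + (-4*x - 2*z) dx ∧ dz + (-2*y + 3*z) dy ∧ dz.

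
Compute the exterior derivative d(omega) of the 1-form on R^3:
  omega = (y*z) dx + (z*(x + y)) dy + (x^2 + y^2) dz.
d(omega) = (2*x - y) dx ∧ dz + (-x + y) dy ∧ dz

For a 1-form omega = sum_i f_i dx_i, the exterior derivative is
  d(omega) = sum_{i < j} (∂f_j/∂x_i - ∂f_i/∂x_j) dx_i ∧ dx_j.
  coefficient of dx ∧ dz: ∂f_3/∂x - ∂f_1/∂z = ∂(x^2 + y^2)/∂x - ∂(y*z)/∂z = 2*x - y
  coefficient of dy ∧ dz: ∂f_3/∂y - ∂f_2/∂z = ∂(x^2 + y^2)/∂y - ∂(z*(x + y))/∂z = -x + y
Assembling: d(omega) = (2*x - y) dx ∧ dz + (-x + y) dy ∧ dz.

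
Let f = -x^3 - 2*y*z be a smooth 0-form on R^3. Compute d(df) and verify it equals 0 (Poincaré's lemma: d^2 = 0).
d(df) = 0

Step 1: df = sum_i (∂f/∂x_i) dx_i = (-3*x^2) dx + (-2*z) dy + (-2*y) dz.
Step 2: Apply d again. Using the 1-form formula, the coefficient of dx ∧ dy in d(df) is ∂^2 f/∂x ∂y - ∂^2 f/∂y ∂x = (0) - (0) = 0 (equality of mixed partials for smooth f).
Similarly for dx ∧ dz and dy ∧ dz — all coefficients vanish. So d(df) = 0.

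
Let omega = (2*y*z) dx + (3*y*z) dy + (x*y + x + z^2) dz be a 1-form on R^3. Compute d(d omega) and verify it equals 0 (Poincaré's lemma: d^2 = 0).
d(d omega) = 0

Step 1: d omega = sum_{i<j} (∂f_j/∂x_i - ∂f_i/∂x_j) dx_i ∧ dx_j:
  coeff of dx ∧ dy: -2*z
  coeff of dx ∧ dz: 1 - y
  coeff of dy ∧ dz: x - 3*y
Step 2: Apply d again to each 2-form coefficient. The only possible 3-form in R^3 is dx ∧ dy ∧ dz, with coefficient
  ∂(coeff of dy∧dz)/∂x - ∂(coeff of dx∧dz)/∂y + ∂(coeff of dx∧dy)/∂z
  = ∂/∂x (x - 3*y) - ∂/∂y (1 - y) + ∂/∂z (-2*z).
Each of these terms simplifies to sums of mixed partials that cancel in pairs. The result is 0 (by equality of mixed partials for smooth functions — Schwarz / Clairaut).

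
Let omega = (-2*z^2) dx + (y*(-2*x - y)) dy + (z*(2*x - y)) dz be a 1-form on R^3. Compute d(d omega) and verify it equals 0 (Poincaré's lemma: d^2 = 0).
d(d omega) = 0

Step 1: d omega = sum_{i<j} (∂f_j/∂x_i - ∂f_i/∂x_j) dx_i ∧ dx_j:
  coeff of dx ∧ dy: -2*y
  coeff of dx ∧ dz: 6*z
  coeff of dy ∧ dz: -z
Step 2: Apply d again to each 2-form coefficient. The only possible 3-form in R^3 is dx ∧ dy ∧ dz, with coefficient
  ∂(coeff of dy∧dz)/∂x - ∂(coeff of dx∧dz)/∂y + ∂(coeff of dx∧dy)/∂z
  = ∂/∂x (-z) - ∂/∂y (6*z) + ∂/∂z (-2*y).
Each of these terms simplifies to sums of mixed partials that cancel in pairs. The result is 0 (by equality of mixed partials for smooth functions — Schwarz / Clairaut).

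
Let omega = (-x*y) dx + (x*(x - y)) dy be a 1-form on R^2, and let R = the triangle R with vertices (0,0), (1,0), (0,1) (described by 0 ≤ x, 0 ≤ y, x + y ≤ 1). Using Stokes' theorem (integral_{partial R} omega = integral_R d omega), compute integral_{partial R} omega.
integral_(partial R) omega = 1/3

Stokes: integral_partial_R omega = integral_R d omega with d omega = (∂Q/∂x - ∂P/∂y) dx ∧ dy.
  ∂Q/∂x = 2*x - y
  ∂P/∂y = -x
  integrand = ∂Q/∂x - ∂P/∂y = 3*x - y.
Integrating over R: integral_0^1 integral_0^{1-x} (3*x - y) dy dx = 1/3.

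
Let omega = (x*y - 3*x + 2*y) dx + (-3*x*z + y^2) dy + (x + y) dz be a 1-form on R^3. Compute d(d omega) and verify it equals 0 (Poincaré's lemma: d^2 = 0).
d(d omega) = 0

Step 1: d omega = sum_{i<j} (∂f_j/∂x_i - ∂f_i/∂x_j) dx_i ∧ dx_j:
  coeff of dx ∧ dy: -x - 3*z - 2
  coeff of dx ∧ dz: 1
  coeff of dy ∧ dz: 3*x + 1
Step 2: Apply d again to each 2-form coefficient. The only possible 3-form in R^3 is dx ∧ dy ∧ dz, with coefficient
  ∂(coeff of dy∧dz)/∂x - ∂(coeff of dx∧dz)/∂y + ∂(coeff of dx∧dy)/∂z
  = ∂/∂x (3*x + 1) - ∂/∂y (1) + ∂/∂z (-x - 3*z - 2).
Each of these terms simplifies to sums of mixed partials that cancel in pairs. The result is 0 (by equality of mixed partials for smooth functions — Schwarz / Clairaut).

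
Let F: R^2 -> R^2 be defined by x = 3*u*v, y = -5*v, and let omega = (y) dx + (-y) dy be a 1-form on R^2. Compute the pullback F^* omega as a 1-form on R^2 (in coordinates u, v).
F^* omega = (-15*v^2) du + (5*v*(-3*u - 5)) dv

Using F^*(f dg) = (f ∘ F) d(g ∘ F), substitute each coordinate x_i by F_i(u, v) in f_i, and replace dx_i by d F_i = (∂F_i/∂u) du + (∂F_i/∂v) dv.
  For the x component: f_1(F) = -5*v; d F_1 = (3*v) du + (3*u) dv
  For the y component: f_2(F) = 5*v; d F_2 = (0) du + (-5) dv
Combining and collecting du, dv coefficients:
  coeff of du: -15*v^2
  coeff of dv: 5*v*(-3*u - 5)
F^* omega = (-15*v^2) du + (5*v*(-3*u - 5)) dv.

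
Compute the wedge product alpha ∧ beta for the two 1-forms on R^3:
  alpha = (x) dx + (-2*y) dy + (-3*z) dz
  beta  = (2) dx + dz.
alpha ∧ beta = (x + 6*z) dx ∧ dz + (4*y) dx ∧ dy + (-2*y) dy ∧ dz

Distribute the wedge, using dx_i ∧ dx_j = -dx_j ∧ dx_i and dx_i ∧ dx_i = 0. For each pair (i, j) with i < j, the coefficient of dx_i ∧ dx_j in alpha ∧ beta is (alpha_i * beta_j - alpha_j * beta_i). Collecting: alpha ∧ beta = (x + 6*z) dx ∧ dz + (4*y) dx ∧ dy + (-2*y) dy ∧ dz.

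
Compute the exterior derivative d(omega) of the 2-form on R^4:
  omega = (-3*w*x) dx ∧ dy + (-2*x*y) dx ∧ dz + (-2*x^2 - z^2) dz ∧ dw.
d(omega) = (-3*x) dx ∧ dy ∧ dw + (2*x) dx ∧ dy ∧ dz + (-4*x) dx ∧ dz ∧ dw

For a 2-form omega = sum_{i<j} g_{ij} dx_i ∧ dx_j, the exterior derivative is
  d(omega) = sum_{i<j} d(g_{ij}) ∧ dx_i ∧ dx_j = sum_{i<j, k} (∂g_{ij}/∂x_k) dx_k ∧ dx_i ∧ dx_j.
Expand each term, using dx_k ∧ dx_i ∧ dx_j = sgn(permutation) dx_{(a)} ∧ dx_{(b)} ∧ dx_{(c)} with (a < b < c) sorted:
  d(-3*w*x) includes (∂/∂w)(-3*w*x) dw = (-3*x) dw, which multiplied by dx ∧ dy gives (-3*x) dx ∧ dy ∧ dw
  d(-2*x*y) includes (∂/∂y)(-2*x*y) dy = (-2*x) dy, which multiplied by dx ∧ dz gives (2*x) dx ∧ dy ∧ dz
  d(-2*x^2 - z^2) includes (∂/∂x)(-2*x^2 - z^2) dx = (-4*x) dx, which multiplied by dz ∧ dw gives (-4*x) dx ∧ dz ∧ dw
Collecting like 3-forms: d(omega) = (-3*x) dx ∧ dy ∧ dw + (2*x) dx ∧ dy ∧ dz + (-4*x) dx ∧ dz ∧ dw.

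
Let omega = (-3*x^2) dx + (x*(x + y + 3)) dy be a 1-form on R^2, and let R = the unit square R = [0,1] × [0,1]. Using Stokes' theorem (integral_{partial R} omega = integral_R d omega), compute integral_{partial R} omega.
integral_(partial R) omega = 9/2

Stokes: integral_partial_R omega = integral_R d omega with d omega = (∂Q/∂x - ∂P/∂y) dx ∧ dy.
  ∂Q/∂x = 2*x + y + 3
  ∂P/∂y = 0
  integrand = ∂Q/∂x - ∂P/∂y = 2*x + y + 3.
Integrating over R: integral_0^1 integral_0^1 (2*x + y + 3) dx dy = 9/2.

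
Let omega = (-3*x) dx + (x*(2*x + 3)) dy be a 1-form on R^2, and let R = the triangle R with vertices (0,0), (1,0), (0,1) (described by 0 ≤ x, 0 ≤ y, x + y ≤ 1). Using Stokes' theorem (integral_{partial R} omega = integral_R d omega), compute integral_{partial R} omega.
integral_(partial R) omega = 13/6

Stokes: integral_partial_R omega = integral_R d omega with d omega = (∂Q/∂x - ∂P/∂y) dx ∧ dy.
  ∂Q/∂x = 4*x + 3
  ∂P/∂y = 0
  integrand = ∂Q/∂x - ∂P/∂y = 4*x + 3.
Integrating over R: integral_0^1 integral_0^{1-x} (4*x + 3) dy dx = 13/6.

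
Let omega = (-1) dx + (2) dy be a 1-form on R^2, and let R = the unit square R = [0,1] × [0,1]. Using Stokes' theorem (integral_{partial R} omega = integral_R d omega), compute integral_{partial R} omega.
integral_(partial R) omega = 0

Stokes: integral_partial_R omega = integral_R d omega with d omega = (∂Q/∂x - ∂P/∂y) dx ∧ dy.
  ∂Q/∂x = 0
  ∂P/∂y = 0
  integrand = ∂Q/∂x - ∂P/∂y = 0.
Integrating over R: integral_0^1 integral_0^1 (0) dx dy = 0.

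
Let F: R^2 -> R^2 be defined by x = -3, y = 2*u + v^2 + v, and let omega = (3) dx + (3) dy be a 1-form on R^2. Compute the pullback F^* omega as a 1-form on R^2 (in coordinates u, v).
F^* omega = (6) du + (6*v + 3) dv

Using F^*(f dg) = (f ∘ F) d(g ∘ F), substitute each coordinate x_i by F_i(u, v) in f_i, and replace dx_i by d F_i = (∂F_i/∂u) du + (∂F_i/∂v) dv.
  For the x component: f_1(F) = 3; d F_1 = (0) du + (0) dv
  For the y component: f_2(F) = 3; d F_2 = (2) du + (2*v + 1) dv
Combining and collecting du, dv coefficients:
  coeff of du: 6
  coeff of dv: 6*v + 3
F^* omega = (6) du + (6*v + 3) dv.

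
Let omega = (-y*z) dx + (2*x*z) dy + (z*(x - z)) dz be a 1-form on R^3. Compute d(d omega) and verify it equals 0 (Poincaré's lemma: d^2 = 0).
d(d omega) = 0

Step 1: d omega = sum_{i<j} (∂f_j/∂x_i - ∂f_i/∂x_j) dx_i ∧ dx_j:
  coeff of dx ∧ dy: 3*z
  coeff of dx ∧ dz: y + z
  coeff of dy ∧ dz: -2*x
Step 2: Apply d again to each 2-form coefficient. The only possible 3-form in R^3 is dx ∧ dy ∧ dz, with coefficient
  ∂(coeff of dy∧dz)/∂x - ∂(coeff of dx∧dz)/∂y + ∂(coeff of dx∧dy)/∂z
  = ∂/∂x (-2*x) - ∂/∂y (y + z) + ∂/∂z (3*z).
Each of these terms simplifies to sums of mixed partials that cancel in pairs. The result is 0 (by equality of mixed partials for smooth functions — Schwarz / Clairaut).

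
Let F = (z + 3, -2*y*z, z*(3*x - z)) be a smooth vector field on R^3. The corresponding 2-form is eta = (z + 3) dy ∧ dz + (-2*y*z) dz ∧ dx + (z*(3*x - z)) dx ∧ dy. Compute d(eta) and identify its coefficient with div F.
d(eta) = (3*x - 4*z) dx ∧ dy ∧ dz; div F = 3*x - 4*z

For a 2-form in R^3 of the form above, applying d gives a 3-form with coefficient ∂P/∂x + ∂Q/∂y + ∂R/∂z:
  ∂P/∂x = 0
  ∂Q/∂y = -2*z
  ∂R/∂z = 3*x - 2*z
Sum = 3*x - 4*z, which is exactly div F.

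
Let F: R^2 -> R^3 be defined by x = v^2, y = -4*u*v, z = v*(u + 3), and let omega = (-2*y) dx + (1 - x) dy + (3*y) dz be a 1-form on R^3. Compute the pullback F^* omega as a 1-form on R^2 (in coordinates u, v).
F^* omega = (4*v*(-3*u*v + v^2 - 1)) du + (4*u*(-3*u*v + 5*v^2 - 9*v - 1)) dv

Using F^*(f dg) = (f ∘ F) d(g ∘ F), substitute each coordinate x_i by F_i(u, v) in f_i, and replace dx_i by d F_i = (∂F_i/∂u) du + (∂F_i/∂v) dv.
  For the x component: f_1(F) = 8*u*v; d F_1 = (0) du + (2*v) dv
  For the y component: f_2(F) = 1 - v^2; d F_2 = (-4*v) du + (-4*u) dv
  For the z component: f_3(F) = -12*u*v; d F_3 = (v) du + (u + 3) dv
Combining and collecting du, dv coefficients:
  coeff of du: 4*v*(-3*u*v + v^2 - 1)
  coeff of dv: 4*u*(-3*u*v + 5*v^2 - 9*v - 1)
F^* omega = (4*v*(-3*u*v + v^2 - 1)) du + (4*u*(-3*u*v + 5*v^2 - 9*v - 1)) dv.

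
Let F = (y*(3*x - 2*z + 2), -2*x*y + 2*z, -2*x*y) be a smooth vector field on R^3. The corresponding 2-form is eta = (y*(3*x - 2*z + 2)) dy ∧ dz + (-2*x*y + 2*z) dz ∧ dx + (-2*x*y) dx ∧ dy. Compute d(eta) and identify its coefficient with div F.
d(eta) = (-2*x + 3*y) dx ∧ dy ∧ dz; div F = -2*x + 3*y

For a 2-form in R^3 of the form above, applying d gives a 3-form with coefficient ∂P/∂x + ∂Q/∂y + ∂R/∂z:
  ∂P/∂x = 3*y
  ∂Q/∂y = -2*x
  ∂R/∂z = 0
Sum = -2*x + 3*y, which is exactly div F.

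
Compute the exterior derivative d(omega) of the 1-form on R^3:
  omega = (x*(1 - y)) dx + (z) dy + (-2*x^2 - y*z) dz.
d(omega) = (x) dx ∧ dy + (-4*x) dx ∧ dz + (-z - 1) dy ∧ dz

For a 1-form omega = sum_i f_i dx_i, the exterior derivative is
  d(omega) = sum_{i < j} (∂f_j/∂x_i - ∂f_i/∂x_j) dx_i ∧ dx_j.
  coefficient of dx ∧ dy: ∂f_2/∂x - ∂f_1/∂y = ∂(z)/∂x - ∂(x*(1 - y))/∂y = x
  coefficient of dx ∧ dz: ∂f_3/∂x - ∂f_1/∂z = ∂(-2*x^2 - y*z)/∂x - ∂(x*(1 - y))/∂z = -4*x
  coefficient of dy ∧ dz: ∂f_3/∂y - ∂f_2/∂z = ∂(-2*x^2 - y*z)/∂y - ∂(z)/∂z = -z - 1
Assembling: d(omega) = (x) dx ∧ dy + (-4*x) dx ∧ dz + (-z - 1) dy ∧ dz.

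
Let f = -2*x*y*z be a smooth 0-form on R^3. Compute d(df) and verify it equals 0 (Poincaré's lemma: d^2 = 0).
d(df) = 0

Step 1: df = sum_i (∂f/∂x_i) dx_i = (-2*y*z) dx + (-2*x*z) dy + (-2*x*y) dz.
Step 2: Apply d again. Using the 1-form formula, the coefficient of dx ∧ dy in d(df) is ∂^2 f/∂x ∂y - ∂^2 f/∂y ∂x = (-2*z) - (-2*z) = 0 (equality of mixed partials for smooth f).
Similarly for dx ∧ dz and dy ∧ dz — all coefficients vanish. So d(df) = 0.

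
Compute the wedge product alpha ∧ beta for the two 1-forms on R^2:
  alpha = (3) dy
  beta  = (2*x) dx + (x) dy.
alpha ∧ beta = (-6*x) dx ∧ dy

Distribute the wedge, using dx_i ∧ dx_j = -dx_j ∧ dx_i and dx_i ∧ dx_i = 0. For each pair (i, j) with i < j, the coefficient of dx_i ∧ dx_j in alpha ∧ beta is (alpha_i * beta_j - alpha_j * beta_i). Collecting: alpha ∧ beta = (-6*x) dx ∧ dy.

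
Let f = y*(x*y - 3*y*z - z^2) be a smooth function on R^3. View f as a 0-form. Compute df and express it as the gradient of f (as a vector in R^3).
df = (y^2) dx + (2*x*y - 6*y*z - z^2) dy + (y*(-3*y - 2*z)) dz; grad f = (y^2, 2*x*y - 6*y*z - z^2, y*(-3*y - 2*z))

For a 0-form f, d f = (∂f/∂x) dx + (∂f/∂y) dy + (∂f/∂z) dz. The components of the vector representation are exactly the entries of grad f in Cartesian coordinates:
  ∂f/∂x = y^2
  ∂f/∂y = 2*x*y - 6*y*z - z^2
  ∂f/∂z = y*(-3*y - 2*z).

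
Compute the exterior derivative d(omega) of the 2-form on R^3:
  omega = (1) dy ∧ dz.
d(omega) = 0

For a 2-form omega = sum_{i<j} g_{ij} dx_i ∧ dx_j, the exterior derivative is
  d(omega) = sum_{i<j} d(g_{ij}) ∧ dx_i ∧ dx_j = sum_{i<j, k} (∂g_{ij}/∂x_k) dx_k ∧ dx_i ∧ dx_j.
Expand each term, using dx_k ∧ dx_i ∧ dx_j = sgn(permutation) dx_{(a)} ∧ dx_{(b)} ∧ dx_{(c)} with (a < b < c) sorted:

Collecting like 3-forms: d(omega) = 0.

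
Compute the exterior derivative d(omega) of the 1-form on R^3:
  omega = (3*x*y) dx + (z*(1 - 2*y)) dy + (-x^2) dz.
d(omega) = (-3*x) dx ∧ dy + (-2*x) dx ∧ dz + (2*y - 1) dy ∧ dz

For a 1-form omega = sum_i f_i dx_i, the exterior derivative is
  d(omega) = sum_{i < j} (∂f_j/∂x_i - ∂f_i/∂x_j) dx_i ∧ dx_j.
  coefficient of dx ∧ dy: ∂f_2/∂x - ∂f_1/∂y = ∂(z*(1 - 2*y))/∂x - ∂(3*x*y)/∂y = -3*x
  coefficient of dx ∧ dz: ∂f_3/∂x - ∂f_1/∂z = ∂(-x^2)/∂x - ∂(3*x*y)/∂z = -2*x
  coefficient of dy ∧ dz: ∂f_3/∂y - ∂f_2/∂z = ∂(-x^2)/∂y - ∂(z*(1 - 2*y))/∂z = 2*y - 1
Assembling: d(omega) = (-3*x) dx ∧ dy + (-2*x) dx ∧ dz + (2*y - 1) dy ∧ dz.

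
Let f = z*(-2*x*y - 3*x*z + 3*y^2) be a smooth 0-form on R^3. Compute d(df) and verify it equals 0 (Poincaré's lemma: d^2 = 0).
d(df) = 0

Step 1: df = sum_i (∂f/∂x_i) dx_i = (z*(-2*y - 3*z)) dx + (2*z*(-x + 3*y)) dy + (-2*x*y - 6*x*z + 3*y^2) dz.
Step 2: Apply d again. Using the 1-form formula, the coefficient of dx ∧ dy in d(df) is ∂^2 f/∂x ∂y - ∂^2 f/∂y ∂x = (-2*z) - (-2*z) = 0 (equality of mixed partials for smooth f).
Similarly for dx ∧ dz and dy ∧ dz — all coefficients vanish. So d(df) = 0.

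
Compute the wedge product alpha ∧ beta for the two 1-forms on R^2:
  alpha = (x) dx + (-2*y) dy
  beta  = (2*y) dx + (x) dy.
alpha ∧ beta = (x^2 + 4*y^2) dx ∧ dy

Distribute the wedge, using dx_i ∧ dx_j = -dx_j ∧ dx_i and dx_i ∧ dx_i = 0. For each pair (i, j) with i < j, the coefficient of dx_i ∧ dx_j in alpha ∧ beta is (alpha_i * beta_j - alpha_j * beta_i). Collecting: alpha ∧ beta = (x^2 + 4*y^2) dx ∧ dy.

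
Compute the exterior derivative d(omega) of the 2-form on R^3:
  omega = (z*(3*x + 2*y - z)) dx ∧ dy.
d(omega) = (3*x + 2*y - 2*z) dx ∧ dy ∧ dz

For a 2-form omega = sum_{i<j} g_{ij} dx_i ∧ dx_j, the exterior derivative is
  d(omega) = sum_{i<j} d(g_{ij}) ∧ dx_i ∧ dx_j = sum_{i<j, k} (∂g_{ij}/∂x_k) dx_k ∧ dx_i ∧ dx_j.
Expand each term, using dx_k ∧ dx_i ∧ dx_j = sgn(permutation) dx_{(a)} ∧ dx_{(b)} ∧ dx_{(c)} with (a < b < c) sorted:
  d(z*(3*x + 2*y - z)) includes (∂/∂z)(z*(3*x + 2*y - z)) dz = (3*x + 2*y - 2*z) dz, which multiplied by dx ∧ dy gives (3*x + 2*y - 2*z) dx ∧ dy ∧ dz
Collecting like 3-forms: d(omega) = (3*x + 2*y - 2*z) dx ∧ dy ∧ dz.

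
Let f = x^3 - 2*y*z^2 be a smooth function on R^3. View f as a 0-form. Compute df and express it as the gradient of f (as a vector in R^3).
df = (3*x^2) dx + (-2*z^2) dy + (-4*y*z) dz; grad f = (3*x^2, -2*z^2, -4*y*z)

For a 0-form f, d f = (∂f/∂x) dx + (∂f/∂y) dy + (∂f/∂z) dz. The components of the vector representation are exactly the entries of grad f in Cartesian coordinates:
  ∂f/∂x = 3*x^2
  ∂f/∂y = -2*z^2
  ∂f/∂z = -4*y*z.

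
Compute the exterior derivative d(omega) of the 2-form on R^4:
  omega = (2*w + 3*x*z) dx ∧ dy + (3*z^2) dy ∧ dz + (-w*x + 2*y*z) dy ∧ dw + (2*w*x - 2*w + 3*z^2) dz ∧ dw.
d(omega) = (3*x) dx ∧ dy ∧ dz + (2 - w) dx ∧ dy ∧ dw + (-2*y) dy ∧ dz ∧ dw + (2*w) dx ∧ dz ∧ dw

For a 2-form omega = sum_{i<j} g_{ij} dx_i ∧ dx_j, the exterior derivative is
  d(omega) = sum_{i<j} d(g_{ij}) ∧ dx_i ∧ dx_j = sum_{i<j, k} (∂g_{ij}/∂x_k) dx_k ∧ dx_i ∧ dx_j.
Expand each term, using dx_k ∧ dx_i ∧ dx_j = sgn(permutation) dx_{(a)} ∧ dx_{(b)} ∧ dx_{(c)} with (a < b < c) sorted:
  d(2*w + 3*x*z) includes (∂/∂z)(2*w + 3*x*z) dz = (3*x) dz, which multiplied by dx ∧ dy gives (3*x) dx ∧ dy ∧ dz
  d(2*w + 3*x*z) includes (∂/∂w)(2*w + 3*x*z) dw = (2) dw, which multiplied by dx ∧ dy gives (2) dx ∧ dy ∧ dw
  d(-w*x + 2*y*z) includes (∂/∂x)(-w*x + 2*y*z) dx = (-w) dx, which multiplied by dy ∧ dw gives (-w) dx ∧ dy ∧ dw
  d(-w*x + 2*y*z) includes (∂/∂z)(-w*x + 2*y*z) dz = (2*y) dz, which multiplied by dy ∧ dw gives (-2*y) dy ∧ dz ∧ dw
  d(2*w*x - 2*w + 3*z^2) includes (∂/∂x)(2*w*x - 2*w + 3*z^2) dx = (2*w) dx, which multiplied by dz ∧ dw gives (2*w) dx ∧ dz ∧ dw
Collecting like 3-forms: d(omega) = (3*x) dx ∧ dy ∧ dz + (2 - w) dx ∧ dy ∧ dw + (-2*y) dy ∧ dz ∧ dw + (2*w) dx ∧ dz ∧ dw.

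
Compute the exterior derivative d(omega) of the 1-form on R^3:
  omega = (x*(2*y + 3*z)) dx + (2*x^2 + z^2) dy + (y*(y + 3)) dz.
d(omega) = (2*x) dx ∧ dy + (-3*x) dx ∧ dz + (2*y - 2*z + 3) dy ∧ dz

For a 1-form omega = sum_i f_i dx_i, the exterior derivative is
  d(omega) = sum_{i < j} (∂f_j/∂x_i - ∂f_i/∂x_j) dx_i ∧ dx_j.
  coefficient of dx ∧ dy: ∂f_2/∂x - ∂f_1/∂y = ∂(2*x^2 + z^2)/∂x - ∂(x*(2*y + 3*z))/∂y = 2*x
  coefficient of dx ∧ dz: ∂f_3/∂x - ∂f_1/∂z = ∂(y*(y + 3))/∂x - ∂(x*(2*y + 3*z))/∂z = -3*x
  coefficient of dy ∧ dz: ∂f_3/∂y - ∂f_2/∂z = ∂(y*(y + 3))/∂y - ∂(2*x^2 + z^2)/∂z = 2*y - 2*z + 3
Assembling: d(omega) = (2*x) dx ∧ dy + (-3*x) dx ∧ dz + (2*y - 2*z + 3) dy ∧ dz.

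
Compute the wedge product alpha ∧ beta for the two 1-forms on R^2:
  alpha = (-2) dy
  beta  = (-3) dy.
alpha ∧ beta = 0

Distribute the wedge, using dx_i ∧ dx_j = -dx_j ∧ dx_i and dx_i ∧ dx_i = 0. For each pair (i, j) with i < j, the coefficient of dx_i ∧ dx_j in alpha ∧ beta is (alpha_i * beta_j - alpha_j * beta_i). Collecting: alpha ∧ beta = 0.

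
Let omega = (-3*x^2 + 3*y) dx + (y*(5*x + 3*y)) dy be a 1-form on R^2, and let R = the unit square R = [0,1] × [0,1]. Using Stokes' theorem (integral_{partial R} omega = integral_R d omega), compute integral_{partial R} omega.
integral_(partial R) omega = -1/2

Stokes: integral_partial_R omega = integral_R d omega with d omega = (∂Q/∂x - ∂P/∂y) dx ∧ dy.
  ∂Q/∂x = 5*y
  ∂P/∂y = 3
  integrand = ∂Q/∂x - ∂P/∂y = 5*y - 3.
Integrating over R: integral_0^1 integral_0^1 (5*y - 3) dx dy = -1/2.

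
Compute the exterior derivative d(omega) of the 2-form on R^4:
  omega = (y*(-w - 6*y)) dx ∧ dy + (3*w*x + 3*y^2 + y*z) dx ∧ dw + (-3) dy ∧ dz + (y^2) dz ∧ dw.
d(omega) = (-7*y - z) dx ∧ dy ∧ dw + (-y) dx ∧ dz ∧ dw + (2*y) dy ∧ dz ∧ dw

For a 2-form omega = sum_{i<j} g_{ij} dx_i ∧ dx_j, the exterior derivative is
  d(omega) = sum_{i<j} d(g_{ij}) ∧ dx_i ∧ dx_j = sum_{i<j, k} (∂g_{ij}/∂x_k) dx_k ∧ dx_i ∧ dx_j.
Expand each term, using dx_k ∧ dx_i ∧ dx_j = sgn(permutation) dx_{(a)} ∧ dx_{(b)} ∧ dx_{(c)} with (a < b < c) sorted:
  d(y*(-w - 6*y)) includes (∂/∂w)(y*(-w - 6*y)) dw = (-y) dw, which multiplied by dx ∧ dy gives (-y) dx ∧ dy ∧ dw
  d(3*w*x + 3*y^2 + y*z) includes (∂/∂y)(3*w*x + 3*y^2 + y*z) dy = (6*y + z) dy, which multiplied by dx ∧ dw gives (-6*y - z) dx ∧ dy ∧ dw
  d(3*w*x + 3*y^2 + y*z) includes (∂/∂z)(3*w*x + 3*y^2 + y*z) dz = (y) dz, which multiplied by dx ∧ dw gives (-y) dx ∧ dz ∧ dw
  d(y^2) includes (∂/∂y)(y^2) dy = (2*y) dy, which multiplied by dz ∧ dw gives (2*y) dy ∧ dz ∧ dw
Collecting like 3-forms: d(omega) = (-7*y - z) dx ∧ dy ∧ dw + (-y) dx ∧ dz ∧ dw + (2*y) dy ∧ dz ∧ dw.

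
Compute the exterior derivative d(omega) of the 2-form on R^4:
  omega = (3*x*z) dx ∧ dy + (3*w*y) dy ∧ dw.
d(omega) = (3*x) dx ∧ dy ∧ dz

For a 2-form omega = sum_{i<j} g_{ij} dx_i ∧ dx_j, the exterior derivative is
  d(omega) = sum_{i<j} d(g_{ij}) ∧ dx_i ∧ dx_j = sum_{i<j, k} (∂g_{ij}/∂x_k) dx_k ∧ dx_i ∧ dx_j.
Expand each term, using dx_k ∧ dx_i ∧ dx_j = sgn(permutation) dx_{(a)} ∧ dx_{(b)} ∧ dx_{(c)} with (a < b < c) sorted:
  d(3*x*z) includes (∂/∂z)(3*x*z) dz = (3*x) dz, which multiplied by dx ∧ dy gives (3*x) dx ∧ dy ∧ dz
Collecting like 3-forms: d(omega) = (3*x) dx ∧ dy ∧ dz.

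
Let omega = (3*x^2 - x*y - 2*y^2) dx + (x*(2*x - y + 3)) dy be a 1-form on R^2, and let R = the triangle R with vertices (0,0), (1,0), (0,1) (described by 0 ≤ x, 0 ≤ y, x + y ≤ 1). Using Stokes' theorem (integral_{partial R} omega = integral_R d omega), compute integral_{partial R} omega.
integral_(partial R) omega = 17/6

Stokes: integral_partial_R omega = integral_R d omega with d omega = (∂Q/∂x - ∂P/∂y) dx ∧ dy.
  ∂Q/∂x = 4*x - y + 3
  ∂P/∂y = -x - 4*y
  integrand = ∂Q/∂x - ∂P/∂y = 5*x + 3*y + 3.
Integrating over R: integral_0^1 integral_0^{1-x} (5*x + 3*y + 3) dy dx = 17/6.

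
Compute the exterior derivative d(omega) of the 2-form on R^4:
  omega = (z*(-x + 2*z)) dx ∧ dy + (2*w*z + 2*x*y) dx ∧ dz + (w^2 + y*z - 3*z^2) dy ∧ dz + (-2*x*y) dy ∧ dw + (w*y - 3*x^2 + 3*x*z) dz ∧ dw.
d(omega) = (-3*x + 4*z) dx ∧ dy ∧ dz + (-6*x + 5*z) dx ∧ dz ∧ dw + (3*w) dy ∧ dz ∧ dw + (-2*y) dx ∧ dy ∧ dw

For a 2-form omega = sum_{i<j} g_{ij} dx_i ∧ dx_j, the exterior derivative is
  d(omega) = sum_{i<j} d(g_{ij}) ∧ dx_i ∧ dx_j = sum_{i<j, k} (∂g_{ij}/∂x_k) dx_k ∧ dx_i ∧ dx_j.
Expand each term, using dx_k ∧ dx_i ∧ dx_j = sgn(permutation) dx_{(a)} ∧ dx_{(b)} ∧ dx_{(c)} with (a < b < c) sorted:
  d(z*(-x + 2*z)) includes (∂/∂z)(z*(-x + 2*z)) dz = (-x + 4*z) dz, which multiplied by dx ∧ dy gives (-x + 4*z) dx ∧ dy ∧ dz
  d(2*w*z + 2*x*y) includes (∂/∂y)(2*w*z + 2*x*y) dy = (2*x) dy, which multiplied by dx ∧ dz gives (-2*x) dx ∧ dy ∧ dz
  d(2*w*z + 2*x*y) includes (∂/∂w)(2*w*z + 2*x*y) dw = (2*z) dw, which multiplied by dx ∧ dz gives (2*z) dx ∧ dz ∧ dw
  d(w^2 + y*z - 3*z^2) includes (∂/∂w)(w^2 + y*z - 3*z^2) dw = (2*w) dw, which multiplied by dy ∧ dz gives (2*w) dy ∧ dz ∧ dw
  d(-2*x*y) includes (∂/∂x)(-2*x*y) dx = (-2*y) dx, which multiplied by dy ∧ dw gives (-2*y) dx ∧ dy ∧ dw
  d(w*y - 3*x^2 + 3*x*z) includes (∂/∂x)(w*y - 3*x^2 + 3*x*z) dx = (-6*x + 3*z) dx, which multiplied by dz ∧ dw gives (-6*x + 3*z) dx ∧ dz ∧ dw
  d(w*y - 3*x^2 + 3*x*z) includes (∂/∂y)(w*y - 3*x^2 + 3*x*z) dy = (w) dy, which multiplied by dz ∧ dw gives (w) dy ∧ dz ∧ dw
Collecting like 3-forms: d(omega) = (-3*x + 4*z) dx ∧ dy ∧ dz + (-6*x + 5*z) dx ∧ dz ∧ dw + (3*w) dy ∧ dz ∧ dw + (-2*y) dx ∧ dy ∧ dw.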